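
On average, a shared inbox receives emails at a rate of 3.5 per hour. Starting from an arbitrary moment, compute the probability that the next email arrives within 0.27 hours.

0.6113

Inter-arrival times are exponential with rate λ = 3.5 per hour.
P(T ≤ 0.27) = 1 − e^(−λt) = 1 − e^(−3.5 × 0.27) = 1 − e^(−0.945) ≈ 0.6113.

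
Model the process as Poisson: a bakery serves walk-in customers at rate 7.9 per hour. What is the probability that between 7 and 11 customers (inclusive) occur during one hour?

0.5694

With mean μ = 7.9 per hour,
P(7 ≤ N ≤ 11) = Σ_{j=7}^{11} e^(−7.9) · 7.9^j/j! ≈ 0.5694.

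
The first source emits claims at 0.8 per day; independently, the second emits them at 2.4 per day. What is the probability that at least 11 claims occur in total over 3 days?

Independent Poisson processes superpose: combined rate λ = 0.8 + 2.4 = 3.2 per day.
Over the interval, μ = 3.2 × 3 = 9.6 (3 days).
P(N ≥ 11) = 1 − P(N ≤ 10) ≈ 0.3671.

0.3671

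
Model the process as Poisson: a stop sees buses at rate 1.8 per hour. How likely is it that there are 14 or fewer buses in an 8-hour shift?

0.5281

Over the interval, μ = 1.8 × 8 = 14.4 (an 8-hour shift = 8 hours).
P(N ≤ 14) = Σ_{j=0}^{14} e^(−μ) μ^j/j! ≈ 0.5281.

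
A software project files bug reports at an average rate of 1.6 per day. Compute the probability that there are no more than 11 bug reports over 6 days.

0.7412

Over the interval, μ = 1.6 × 6 = 9.6 (6 days).
P(N ≤ 11) = Σ_{j=0}^{11} e^(−μ) μ^j/j! ≈ 0.7412.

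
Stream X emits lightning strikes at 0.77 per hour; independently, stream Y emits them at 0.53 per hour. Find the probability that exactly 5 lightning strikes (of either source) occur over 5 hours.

Independent Poisson processes superpose: combined rate λ = 0.77 + 0.53 = 1.3 per hour.
Over the interval, μ = 1.3 × 5 = 6.5 (5 hours).
P(N = 5) = e^(−6.5) · 6.5^5/5! ≈ 0.1454.

0.1454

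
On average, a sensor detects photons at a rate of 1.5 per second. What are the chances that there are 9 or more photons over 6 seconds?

0.5443

Over the interval, μ = 1.5 × 6 = 9 (6 seconds).
P(N ≥ 9) = 1 − P(N ≤ 8) = 1 − Σ_{j=0}^{8} e^(−μ) μ^j/j! ≈ 0.5443.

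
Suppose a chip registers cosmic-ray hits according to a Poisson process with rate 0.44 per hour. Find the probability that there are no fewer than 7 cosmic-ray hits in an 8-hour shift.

Over the interval, μ = 0.44 × 8 = 3.52 (an 8-hour shift = 8 hours).
P(N ≥ 7) = 1 − P(N ≤ 6) = 1 − Σ_{j=0}^{6} e^(−μ) μ^j/j! ≈ 0.0668.

0.0668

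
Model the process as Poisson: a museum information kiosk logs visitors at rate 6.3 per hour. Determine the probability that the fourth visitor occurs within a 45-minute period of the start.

0.6942

Over the interval, μ = 6.3 × 0.75 = 4.725 (a 45-minute period = 0.75 hours).
The fourth arrival falls in the interval iff at least 4 events occur there: P(S_4 ≤ t) = P(N ≥ 4) = 1 − P(N ≤ 3) ≈ 0.6942.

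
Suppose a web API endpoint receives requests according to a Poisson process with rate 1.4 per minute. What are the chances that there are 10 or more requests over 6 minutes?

Over the interval, μ = 1.4 × 6 = 8.4 (6 minutes).
P(N ≥ 10) = 1 − P(N ≤ 9) = 1 − Σ_{j=0}^{9} e^(−μ) μ^j/j! ≈ 0.3341.

0.3341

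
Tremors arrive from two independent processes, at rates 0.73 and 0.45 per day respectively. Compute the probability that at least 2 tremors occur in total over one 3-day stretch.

Independent Poisson processes superpose: combined rate λ = 0.73 + 0.45 = 1.18 per day.
Over the interval, μ = 1.18 × 3 = 3.54 (a 3-day stretch = 3 days).
P(N ≥ 2) = 1 − P(N ≤ 1) ≈ 0.8683.

0.8683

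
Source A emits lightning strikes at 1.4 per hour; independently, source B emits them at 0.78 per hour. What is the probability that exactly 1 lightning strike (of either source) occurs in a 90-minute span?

0.1243

Independent Poisson processes superpose: combined rate λ = 1.4 + 0.78 = 2.18 per hour.
Over the interval, μ = 2.18 × 1.5 = 3.27 (a 90-minute span = 1.5 hours).
P(N = 1) = e^(−3.27) · 3.27^1/1! ≈ 0.1243.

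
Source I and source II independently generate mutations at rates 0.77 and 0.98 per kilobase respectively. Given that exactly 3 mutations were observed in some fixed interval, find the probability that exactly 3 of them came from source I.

0.0852

Given the total, each event is independently from source I with probability p = λ_I/(λ_I+λ_II) = 0.77/1.75 = 0.4400.
So K ~ Binomial(3, 0.77/1.75): P(K = 3) = C(3,3) · (0.77/1.75)^3 · (0.98/1.75)^0 ≈ 0.0852.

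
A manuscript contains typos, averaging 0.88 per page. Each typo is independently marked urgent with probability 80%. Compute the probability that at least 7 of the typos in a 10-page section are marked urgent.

Thinning: the typos that are marked urgent themselves form a Poisson process with rate 0.8 × 0.88 = 0.704 per page.
Over the interval, μ = 0.704 × 10 = 7.04 (a 10-page section = 10 pages).
P(N ≥ 7) = 1 − P(N ≤ 6) ≈ 0.5562.

0.5562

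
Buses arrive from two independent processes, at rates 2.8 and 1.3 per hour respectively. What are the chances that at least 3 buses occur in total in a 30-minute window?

Independent Poisson processes superpose: combined rate λ = 2.8 + 1.3 = 4.1 per hour.
Over the interval, μ = 4.1 × 0.5 = 2.05 (a 30-minute window = 0.5 hours).
P(N ≥ 3) = 1 − P(N ≤ 2) ≈ 0.3369.

0.3369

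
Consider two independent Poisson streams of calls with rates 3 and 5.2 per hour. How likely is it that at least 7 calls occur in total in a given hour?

Independent Poisson processes superpose: combined rate λ = 3 + 5.2 = 8.2 per hour.
So μ = 8.2.
P(N ≥ 7) = 1 − P(N ≤ 6) ≈ 0.7104.

0.7104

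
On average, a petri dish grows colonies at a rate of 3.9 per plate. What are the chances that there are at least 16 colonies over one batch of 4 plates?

0.4931

Over the interval, μ = 3.9 × 4 = 15.6 (a batch of 4 plates = 4 plates).
P(N ≥ 16) = 1 − P(N ≤ 15) = 1 − Σ_{j=0}^{15} e^(−μ) μ^j/j! ≈ 0.4931.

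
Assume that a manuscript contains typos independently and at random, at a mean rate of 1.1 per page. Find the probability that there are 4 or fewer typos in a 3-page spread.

0.7626

Over the interval, μ = 1.1 × 3 = 3.3 (a 3-page spread = 3 pages).
P(N ≤ 4) = Σ_{j=0}^{4} e^(−μ) μ^j/j! ≈ 0.7626.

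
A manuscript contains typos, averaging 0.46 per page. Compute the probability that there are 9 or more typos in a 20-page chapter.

0.5704

Over the interval, μ = 0.46 × 20 = 9.2 (a 20-page chapter = 20 pages).
P(N ≥ 9) = 1 − P(N ≤ 8) = 1 − Σ_{j=0}^{8} e^(−μ) μ^j/j! ≈ 0.5704.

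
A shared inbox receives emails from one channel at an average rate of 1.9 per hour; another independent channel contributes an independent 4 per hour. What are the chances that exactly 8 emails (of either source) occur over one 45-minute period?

Independent Poisson processes superpose: combined rate λ = 1.9 + 4 = 5.9 per hour.
Over the interval, μ = 5.9 × 0.75 = 4.425 (a 45-minute period = 0.75 hours).
P(N = 8) = e^(−4.425) · 4.425^8/8! ≈ 0.0437.

0.0437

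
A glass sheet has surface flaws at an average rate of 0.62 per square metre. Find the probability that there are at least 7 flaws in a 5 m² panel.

Over the interval, μ = 0.62 × 5 = 3.1 (a 5 m² panel = 5 square metres).
P(N ≥ 7) = 1 − P(N ≤ 6) = 1 − Σ_{j=0}^{6} e^(−μ) μ^j/j! ≈ 0.0388.

0.0388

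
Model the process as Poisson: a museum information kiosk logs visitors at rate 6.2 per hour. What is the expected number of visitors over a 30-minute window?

E[N] = λt = 6.2 × 0.5 = 3.1 (a 30-minute window = 0.5 hours).

3.1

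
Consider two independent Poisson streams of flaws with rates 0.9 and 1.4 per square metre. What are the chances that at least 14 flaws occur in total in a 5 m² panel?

Independent Poisson processes superpose: combined rate λ = 0.9 + 1.4 = 2.3 per square metre.
Over the interval, μ = 2.3 × 5 = 11.5 (a 5 m² panel = 5 square metres).
P(N ≥ 14) = 1 − P(N ≤ 13) ≈ 0.2670.

0.2670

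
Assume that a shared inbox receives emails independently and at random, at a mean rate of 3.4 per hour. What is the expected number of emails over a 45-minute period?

2.55

E[N] = λt = 3.4 × 0.75 = 2.55 (a 45-minute period = 0.75 hours).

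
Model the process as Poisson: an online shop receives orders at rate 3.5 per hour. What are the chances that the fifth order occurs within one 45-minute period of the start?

0.1261

Over the interval, μ = 3.5 × 0.75 = 2.625 (a 45-minute period = 0.75 hours).
The fifth arrival falls in the interval iff at least 5 events occur there: P(S_5 ≤ t) = P(N ≥ 5) = 1 − P(N ≤ 4) ≈ 0.1261.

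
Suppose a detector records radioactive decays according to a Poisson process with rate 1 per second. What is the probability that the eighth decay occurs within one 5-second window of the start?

Over the interval, μ = 1 × 5 = 5 (a 5-second window = 5 seconds).
The eighth arrival falls in the interval iff at least 8 events occur there: P(S_8 ≤ t) = P(N ≥ 8) = 1 − P(N ≤ 7) ≈ 0.1334.

0.1334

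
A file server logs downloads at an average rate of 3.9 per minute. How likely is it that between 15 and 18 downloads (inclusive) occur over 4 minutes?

Over the interval, μ = 3.9 × 4 = 15.6 (4 minutes).
P(15 ≤ N ≤ 18) = Σ_{j=15}^{18} e^(−15.6) · 15.6^j/j! ≈ 0.3691.

0.3691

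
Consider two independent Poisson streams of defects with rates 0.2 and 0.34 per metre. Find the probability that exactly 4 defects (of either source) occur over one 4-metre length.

0.1046

Independent Poisson processes superpose: combined rate λ = 0.2 + 0.34 = 0.54 per metre.
Over the interval, μ = 0.54 × 4 = 2.16 (a 4-metre length = 4 metres).
P(N = 4) = e^(−2.16) · 2.16^4/4! ≈ 0.1046.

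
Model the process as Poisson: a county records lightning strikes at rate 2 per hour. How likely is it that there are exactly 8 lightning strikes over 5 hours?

Over the interval, μ = 2 × 5 = 10 (5 hours).
P(N = 8) = e^(−μ) μ^8/8! = e^(−10) · 10^8/40320 ≈ 0.1126.

0.1126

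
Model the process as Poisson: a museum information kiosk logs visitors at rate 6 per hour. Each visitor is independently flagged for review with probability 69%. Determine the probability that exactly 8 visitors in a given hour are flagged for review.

Thinning: the visitors that are flagged for review themselves form a Poisson process with rate 0.69 × 6 = 4.14 per hour.
So μ = 4.14.
P(N = 8) = e^(−4.14) · 4.14^8/8! ≈ 0.0341.

0.0341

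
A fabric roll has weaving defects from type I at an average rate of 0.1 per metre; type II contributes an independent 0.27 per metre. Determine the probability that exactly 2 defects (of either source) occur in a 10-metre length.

0.1692

Independent Poisson processes superpose: combined rate λ = 0.1 + 0.27 = 0.37 per metre.
Over the interval, μ = 0.37 × 10 = 3.7 (a 10-metre length = 10 metres).
P(N = 2) = e^(−3.7) · 3.7^2/2! ≈ 0.1692.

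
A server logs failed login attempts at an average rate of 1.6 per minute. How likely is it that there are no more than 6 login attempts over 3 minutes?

Over the interval, μ = 1.6 × 3 = 4.8 (3 minutes).
P(N ≤ 6) = Σ_{j=0}^{6} e^(−μ) μ^j/j! ≈ 0.7908.

0.7908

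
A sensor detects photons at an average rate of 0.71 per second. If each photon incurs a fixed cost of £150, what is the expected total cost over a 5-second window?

£532.5

E[N] = 0.71 × 5 = 3.55 (a 5-second window = 5 seconds); E[cost] = 3.55 × £150 = £532.5.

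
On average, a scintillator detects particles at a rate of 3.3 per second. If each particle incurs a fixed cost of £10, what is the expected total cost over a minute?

E[N] = 3.3 × 60 = 198 (a minute = 60 seconds); E[cost] = 198 × £10 = £1980.

£1980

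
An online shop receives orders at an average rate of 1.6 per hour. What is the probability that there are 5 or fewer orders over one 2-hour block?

Over the interval, μ = 1.6 × 2 = 3.2 (a 2-hour block = 2 hours).
P(N ≤ 5) = Σ_{j=0}^{5} e^(−μ) μ^j/j! ≈ 0.8946.

0.8946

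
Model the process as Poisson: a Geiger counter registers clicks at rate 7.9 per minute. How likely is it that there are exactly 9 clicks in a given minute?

With mean μ = 7.9 per minute,
P(N = 9) = e^(−μ) μ^9/9! = e^(−7.9) · 7.9^9/362880 ≈ 0.1224.

0.1224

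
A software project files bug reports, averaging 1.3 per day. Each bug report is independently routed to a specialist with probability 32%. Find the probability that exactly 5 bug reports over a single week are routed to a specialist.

Thinning: the bug reports that are routed to a specialist themselves form a Poisson process with rate 0.32 × 1.3 = 0.416 per day.
Over the interval, μ = 0.416 × 7 = 2.912 (a week = 7 days).
P(N = 5) = e^(−2.912) · 2.912^5/5! ≈ 0.0949.

0.0949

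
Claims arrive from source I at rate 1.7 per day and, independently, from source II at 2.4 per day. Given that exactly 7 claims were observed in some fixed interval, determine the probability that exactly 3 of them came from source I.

0.2929

Given the total, each event is independently from source I with probability p = λ_I/(λ_I+λ_II) = 1.7/4.1 ≈ 0.4146.
So K ~ Binomial(7, 1.7/4.1): P(K = 3) = C(7,3) · (1.7/4.1)^3 · (2.4/4.1)^4 ≈ 0.2929.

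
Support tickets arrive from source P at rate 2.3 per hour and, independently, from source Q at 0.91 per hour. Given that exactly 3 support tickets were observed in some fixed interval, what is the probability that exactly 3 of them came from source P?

0.3678

Given the total, each event is independently from source P with probability p = λ_P/(λ_P+λ_Q) = 2.3/3.21 ≈ 0.7165.
So K ~ Binomial(3, 2.3/3.21): P(K = 3) = C(3,3) · (2.3/3.21)^3 · (0.91/3.21)^0 ≈ 0.3678.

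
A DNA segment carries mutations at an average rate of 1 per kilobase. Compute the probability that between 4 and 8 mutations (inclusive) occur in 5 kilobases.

Over the interval, μ = 1 × 5 = 5 (5 kilobases).
P(4 ≤ N ≤ 8) = Σ_{j=4}^{8} e^(−5) · 5^j/j! ≈ 0.6669.

0.6669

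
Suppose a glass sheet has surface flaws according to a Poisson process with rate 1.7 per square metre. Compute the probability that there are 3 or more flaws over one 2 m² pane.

Over the interval, μ = 1.7 × 2 = 3.4 (a 2 m² pane = 2 square metres).
P(N ≥ 3) = 1 − P(N ≤ 2) = 1 − Σ_{j=0}^{2} e^(−μ) μ^j/j! ≈ 0.6603.

0.6603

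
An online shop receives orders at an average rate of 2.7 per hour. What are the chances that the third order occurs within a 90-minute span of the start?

Over the interval, μ = 2.7 × 1.5 = 4.05 (a 90-minute span = 1.5 hours).
The third arrival falls in the interval iff at least 3 events occur there: P(S_3 ≤ t) = P(N ≥ 3) = 1 − P(N ≤ 2) ≈ 0.7691.

0.7691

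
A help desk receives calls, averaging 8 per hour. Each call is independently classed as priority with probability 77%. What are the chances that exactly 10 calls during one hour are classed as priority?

0.0458

Thinning: the calls that are classed as priority themselves form a Poisson process with rate 0.77 × 8 = 6.16 per hour.
So μ = 6.16.
P(N = 10) = e^(−6.16) · 6.16^10/10! ≈ 0.0458.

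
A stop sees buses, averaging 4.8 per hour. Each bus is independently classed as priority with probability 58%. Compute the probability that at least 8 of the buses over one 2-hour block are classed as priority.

0.1990

Thinning: the buses that are classed as priority themselves form a Poisson process with rate 0.58 × 4.8 = 2.784 per hour.
Over the interval, μ = 2.784 × 2 = 5.568 (a 2-hour block = 2 hours).
P(N ≥ 8) = 1 − P(N ≤ 7) ≈ 0.1990.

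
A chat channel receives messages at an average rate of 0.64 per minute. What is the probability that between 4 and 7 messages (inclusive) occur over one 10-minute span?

0.5684

Over the interval, μ = 0.64 × 10 = 6.4 (a 10-minute span = 10 minutes).
P(4 ≤ N ≤ 7) = Σ_{j=4}^{7} e^(−6.4) · 6.4^j/j! ≈ 0.5684.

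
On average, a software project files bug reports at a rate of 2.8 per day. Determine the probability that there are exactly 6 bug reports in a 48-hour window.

0.1584

Over the interval, μ = 2.8 × 2 = 5.6 (a 48-hour window = 2 days).
P(N = 6) = e^(−μ) μ^6/6! = e^(−5.6) · 5.6^6/720 ≈ 0.1584.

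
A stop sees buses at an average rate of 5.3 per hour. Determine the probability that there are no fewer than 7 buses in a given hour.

With mean μ = 5.3 per hour,
P(N ≥ 7) = 1 − P(N ≤ 6) = 1 − Σ_{j=0}^{6} e^(−μ) μ^j/j! ≈ 0.2829.

0.2829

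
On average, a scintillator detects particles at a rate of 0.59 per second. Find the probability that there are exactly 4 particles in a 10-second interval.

0.1383

Over the interval, μ = 0.59 × 10 = 5.9 (a 10-second interval = 10 seconds).
P(N = 4) = e^(−μ) μ^4/4! = e^(−5.9) · 5.9^4/24 ≈ 0.1383.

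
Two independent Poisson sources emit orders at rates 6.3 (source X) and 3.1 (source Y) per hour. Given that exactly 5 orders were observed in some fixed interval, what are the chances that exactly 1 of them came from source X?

Given the total, each event is independently from source X with probability p = λ_X/(λ_X+λ_Y) = 6.3/9.4 ≈ 0.6702.
So K ~ Binomial(5, 6.3/9.4): P(K = 1) = C(5,1) · (6.3/9.4)^1 · (3.1/9.4)^4 ≈ 0.0396.

0.0396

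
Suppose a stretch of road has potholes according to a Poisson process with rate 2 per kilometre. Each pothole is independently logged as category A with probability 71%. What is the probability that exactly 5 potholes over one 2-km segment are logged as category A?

0.0900

Thinning: the potholes that are logged as category A themselves form a Poisson process with rate 0.71 × 2 = 1.42 per kilometre.
Over the interval, μ = 1.42 × 2 = 2.84 (a 2-km segment = 2 kilometres).
P(N = 5) = e^(−2.84) · 2.84^5/5! ≈ 0.0900.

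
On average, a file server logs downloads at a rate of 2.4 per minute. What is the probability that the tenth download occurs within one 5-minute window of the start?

0.7576

Over the interval, μ = 2.4 × 5 = 12 (a 5-minute window = 5 minutes).
The tenth arrival falls in the interval iff at least 10 events occur there: P(S_10 ≤ t) = P(N ≥ 10) = 1 − P(N ≤ 9) ≈ 0.7576.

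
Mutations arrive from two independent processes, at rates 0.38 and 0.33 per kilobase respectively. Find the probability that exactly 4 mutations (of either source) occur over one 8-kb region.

0.1480

Independent Poisson processes superpose: combined rate λ = 0.38 + 0.33 = 0.71 per kilobase.
Over the interval, μ = 0.71 × 8 = 5.68 (an 8-kb region = 8 kilobases).
P(N = 4) = e^(−5.68) · 5.68^4/4! ≈ 0.1480.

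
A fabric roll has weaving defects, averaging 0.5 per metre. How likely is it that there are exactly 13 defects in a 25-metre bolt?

Over the interval, μ = 0.5 × 25 = 12.5 (a 25-metre bolt = 25 metres).
P(N = 13) = e^(−μ) μ^13/13! = e^(−12.5) · 12.5^13/6227020800 ≈ 0.1089.

0.1089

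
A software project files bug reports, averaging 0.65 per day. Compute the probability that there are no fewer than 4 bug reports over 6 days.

0.5468

Over the interval, μ = 0.65 × 6 = 3.9 (6 days).
P(N ≥ 4) = 1 − P(N ≤ 3) = 1 − Σ_{j=0}^{3} e^(−μ) μ^j/j! ≈ 0.5468.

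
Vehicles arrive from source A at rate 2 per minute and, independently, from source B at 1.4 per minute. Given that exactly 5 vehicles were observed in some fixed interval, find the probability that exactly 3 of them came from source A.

Given the total, each event is independently from source A with probability p = λ_A/(λ_A+λ_B) = 2/3.4 ≈ 0.5882.
So K ~ Binomial(5, 2/3.4): P(K = 3) = C(5,3) · (2/3.4)^3 · (1.4/3.4)^2 ≈ 0.3451.

0.3451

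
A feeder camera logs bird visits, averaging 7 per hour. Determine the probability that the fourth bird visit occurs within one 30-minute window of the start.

0.4634

Over the interval, μ = 7 × 0.5 = 3.5 (a 30-minute window = 0.5 hours).
The fourth arrival falls in the interval iff at least 4 events occur there: P(S_4 ≤ t) = P(N ≥ 4) = 1 − P(N ≤ 3) ≈ 0.4634.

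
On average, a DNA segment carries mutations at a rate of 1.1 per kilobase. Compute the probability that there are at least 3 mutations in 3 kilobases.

Over the interval, μ = 1.1 × 3 = 3.3 (3 kilobases).
P(N ≥ 3) = 1 − P(N ≤ 2) = 1 − Σ_{j=0}^{2} e^(−μ) μ^j/j! ≈ 0.6406.

0.6406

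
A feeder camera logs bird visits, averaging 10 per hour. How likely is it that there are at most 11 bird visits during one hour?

0.6968

With mean μ = 10 per hour,
P(N ≤ 11) = Σ_{j=0}^{11} e^(−μ) μ^j/j! ≈ 0.6968.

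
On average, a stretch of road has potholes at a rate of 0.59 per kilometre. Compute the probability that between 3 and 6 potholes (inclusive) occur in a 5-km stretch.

Over the interval, μ = 0.59 × 5 = 2.95 (a 5-km stretch = 5 kilometres).
P(3 ≤ N ≤ 6) = Σ_{j=3}^{6} e^(−2.95) · 2.95^j/j! ≈ 0.5345.

0.5345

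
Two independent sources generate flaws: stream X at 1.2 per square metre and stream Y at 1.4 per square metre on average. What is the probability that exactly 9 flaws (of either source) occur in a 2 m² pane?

Independent Poisson processes superpose: combined rate λ = 1.2 + 1.4 = 2.6 per square metre.
Over the interval, μ = 2.6 × 2 = 5.2 (a 2 m² pane = 2 square metres).
P(N = 9) = e^(−5.2) · 5.2^9/9! ≈ 0.0423.

0.0423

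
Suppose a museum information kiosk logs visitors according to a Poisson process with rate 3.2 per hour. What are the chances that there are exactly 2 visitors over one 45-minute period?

0.2613

Over the interval, μ = 3.2 × 0.75 = 2.4 (a 45-minute period = 0.75 hours).
P(N = 2) = e^(−μ) μ^2/2! = e^(−2.4) · 2.4^2/2 ≈ 0.2613.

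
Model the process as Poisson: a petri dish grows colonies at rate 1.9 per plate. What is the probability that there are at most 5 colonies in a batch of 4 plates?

0.2307

Over the interval, μ = 1.9 × 4 = 7.6 (a batch of 4 plates = 4 plates).
P(N ≤ 5) = Σ_{j=0}^{5} e^(−μ) μ^j/j! ≈ 0.2307.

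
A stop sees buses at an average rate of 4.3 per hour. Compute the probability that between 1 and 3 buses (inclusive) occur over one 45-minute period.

0.5572

Over the interval, μ = 4.3 × 0.75 = 3.225 (a 45-minute period = 0.75 hours).
P(1 ≤ N ≤ 3) = Σ_{j=1}^{3} e^(−3.225) · 3.225^j/j! ≈ 0.5572.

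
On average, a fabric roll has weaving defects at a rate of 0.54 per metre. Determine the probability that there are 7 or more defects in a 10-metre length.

0.2983

Over the interval, μ = 0.54 × 10 = 5.4 (a 10-metre length = 10 metres).
P(N ≥ 7) = 1 − P(N ≤ 6) = 1 − Σ_{j=0}^{6} e^(−μ) μ^j/j! ≈ 0.2983.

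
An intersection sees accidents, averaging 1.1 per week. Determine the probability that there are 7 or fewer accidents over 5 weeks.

Over the interval, μ = 1.1 × 5 = 5.5 (5 weeks).
P(N ≤ 7) = Σ_{j=0}^{7} e^(−μ) μ^j/j! ≈ 0.8095.

0.8095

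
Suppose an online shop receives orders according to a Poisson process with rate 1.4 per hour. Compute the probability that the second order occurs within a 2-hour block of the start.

0.7689

Over the interval, μ = 1.4 × 2 = 2.8 (a 2-hour block = 2 hours).
The second arrival falls in the interval iff at least 2 events occur there: P(S_2 ≤ t) = P(N ≥ 2) = 1 − P(N ≤ 1) ≈ 0.7689.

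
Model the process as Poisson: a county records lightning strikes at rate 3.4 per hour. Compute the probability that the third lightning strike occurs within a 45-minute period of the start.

Over the interval, μ = 3.4 × 0.75 = 2.55 (a 45-minute period = 0.75 hours).
The third arrival falls in the interval iff at least 3 events occur there: P(S_3 ≤ t) = P(N ≥ 3) = 1 − P(N ≤ 2) ≈ 0.4689.

0.4689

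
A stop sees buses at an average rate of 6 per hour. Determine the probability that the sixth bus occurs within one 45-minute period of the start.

Over the interval, μ = 6 × 0.75 = 4.5 (a 45-minute period = 0.75 hours).
The sixth arrival falls in the interval iff at least 6 events occur there: P(S_6 ≤ t) = P(N ≥ 6) = 1 − P(N ≤ 5) ≈ 0.2971.

0.2971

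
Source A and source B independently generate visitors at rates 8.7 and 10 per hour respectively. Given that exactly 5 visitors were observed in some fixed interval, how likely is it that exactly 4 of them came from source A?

0.1253

Given the total, each event is independently from source A with probability p = λ_A/(λ_A+λ_B) = 8.7/18.7 ≈ 0.4652.
So K ~ Binomial(5, 8.7/18.7): P(K = 4) = C(5,4) · (8.7/18.7)^4 · (10/18.7)^1 ≈ 0.1253.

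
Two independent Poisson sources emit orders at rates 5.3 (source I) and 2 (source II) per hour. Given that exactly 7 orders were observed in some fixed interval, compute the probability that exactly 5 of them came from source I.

Given the total, each event is independently from source I with probability p = λ_I/(λ_I+λ_II) = 5.3/7.3 ≈ 0.7260.
So K ~ Binomial(7, 5.3/7.3): P(K = 5) = C(7,5) · (5.3/7.3)^5 · (2/7.3)^2 ≈ 0.3180.

0.3180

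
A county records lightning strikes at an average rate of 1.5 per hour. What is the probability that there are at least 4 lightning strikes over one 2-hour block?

0.3528

Over the interval, μ = 1.5 × 2 = 3 (a 2-hour block = 2 hours).
P(N ≥ 4) = 1 − P(N ≤ 3) = 1 − Σ_{j=0}^{3} e^(−μ) μ^j/j! ≈ 0.3528.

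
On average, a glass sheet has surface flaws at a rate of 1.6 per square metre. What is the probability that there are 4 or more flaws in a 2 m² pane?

Over the interval, μ = 1.6 × 2 = 3.2 (a 2 m² pane = 2 square metres).
P(N ≥ 4) = 1 − P(N ≤ 3) = 1 − Σ_{j=0}^{3} e^(−μ) μ^j/j! ≈ 0.3975.

0.3975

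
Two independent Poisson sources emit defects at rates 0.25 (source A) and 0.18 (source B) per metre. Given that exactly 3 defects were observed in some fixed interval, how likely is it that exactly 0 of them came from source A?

0.0734

Given the total, each event is independently from source A with probability p = λ_A/(λ_A+λ_B) = 0.25/0.43 ≈ 0.5814.
So K ~ Binomial(3, 0.25/0.43): P(K = 0) = C(3,0) · (0.25/0.43)^0 · (0.18/0.43)^3 ≈ 0.0734.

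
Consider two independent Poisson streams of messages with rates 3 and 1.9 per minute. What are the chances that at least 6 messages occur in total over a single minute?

Independent Poisson processes superpose: combined rate λ = 3 + 1.9 = 4.9 per minute.
So μ = 4.9.
P(N ≥ 6) = 1 − P(N ≤ 5) ≈ 0.3665.

0.3665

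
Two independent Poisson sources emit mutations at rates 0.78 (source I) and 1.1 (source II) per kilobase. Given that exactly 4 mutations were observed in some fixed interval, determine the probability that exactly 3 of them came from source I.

0.1671

Given the total, each event is independently from source I with probability p = λ_I/(λ_I+λ_II) = 0.78/1.88 ≈ 0.4149.
So K ~ Binomial(4, 0.78/1.88): P(K = 3) = C(4,3) · (0.78/1.88)^3 · (1.1/1.88)^1 ≈ 0.1671.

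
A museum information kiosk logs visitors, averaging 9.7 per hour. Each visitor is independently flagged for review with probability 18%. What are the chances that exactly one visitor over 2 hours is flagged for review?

0.1063

Thinning: the visitors that are flagged for review themselves form a Poisson process with rate 0.18 × 9.7 = 1.746 per hour.
Over the interval, μ = 1.746 × 2 = 3.492 (2 hours).
P(N = 1) = e^(−3.492) · 3.492^1/1! ≈ 0.1063.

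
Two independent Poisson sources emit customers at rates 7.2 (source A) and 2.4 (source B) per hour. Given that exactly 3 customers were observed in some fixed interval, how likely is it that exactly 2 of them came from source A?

0.4219

Given the total, each event is independently from source A with probability p = λ_A/(λ_A+λ_B) = 7.2/9.6 = 0.7500.
So K ~ Binomial(3, 7.2/9.6): P(K = 2) = C(3,2) · (7.2/9.6)^2 · (2.4/9.6)^1 ≈ 0.4219.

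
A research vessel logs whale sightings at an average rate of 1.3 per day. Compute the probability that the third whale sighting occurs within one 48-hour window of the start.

0.4816

Over the interval, μ = 1.3 × 2 = 2.6 (a 48-hour window = 2 days).
The third arrival falls in the interval iff at least 3 events occur there: P(S_3 ≤ t) = P(N ≥ 3) = 1 − P(N ≤ 2) ≈ 0.4816.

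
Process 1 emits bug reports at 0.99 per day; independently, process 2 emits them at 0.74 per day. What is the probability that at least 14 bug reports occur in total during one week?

0.3301

Independent Poisson processes superpose: combined rate λ = 0.99 + 0.74 = 1.73 per day.
Over the interval, μ = 1.73 × 7 = 12.11 (a week = 7 days).
P(N ≥ 14) = 1 − P(N ≤ 13) ≈ 0.3301.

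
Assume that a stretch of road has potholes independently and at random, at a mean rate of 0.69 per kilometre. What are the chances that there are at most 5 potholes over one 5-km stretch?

Over the interval, μ = 0.69 × 5 = 3.45 (a 5-km stretch = 5 kilometres).
P(N ≤ 5) = Σ_{j=0}^{5} e^(−μ) μ^j/j! ≈ 0.8642.

0.8642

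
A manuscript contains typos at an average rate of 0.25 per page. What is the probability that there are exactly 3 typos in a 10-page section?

0.2138

Over the interval, μ = 0.25 × 10 = 2.5 (a 10-page section = 10 pages).
P(N = 3) = e^(−μ) μ^3/3! = e^(−2.5) · 2.5^3/6 ≈ 0.2138.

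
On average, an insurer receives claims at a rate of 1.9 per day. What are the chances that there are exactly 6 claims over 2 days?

0.0936

Over the interval, μ = 1.9 × 2 = 3.8 (2 days).
P(N = 6) = e^(−μ) μ^6/6! = e^(−3.8) · 3.8^6/720 ≈ 0.0936.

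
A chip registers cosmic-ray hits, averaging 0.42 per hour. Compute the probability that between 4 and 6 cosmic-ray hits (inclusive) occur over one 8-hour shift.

Over the interval, μ = 0.42 × 8 = 3.36 (an 8-hour shift = 8 hours).
P(4 ≤ N ≤ 6) = Σ_{j=4}^{6} e^(−3.36) · 3.36^j/j! ≈ 0.3778.

0.3778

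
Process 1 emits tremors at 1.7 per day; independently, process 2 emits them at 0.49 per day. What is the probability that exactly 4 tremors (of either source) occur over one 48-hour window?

0.1921

Independent Poisson processes superpose: combined rate λ = 1.7 + 0.49 = 2.19 per day.
Over the interval, μ = 2.19 × 2 = 4.38 (a 48-hour window = 2 days).
P(N = 4) = e^(−4.38) · 4.38^4/4! ≈ 0.1921.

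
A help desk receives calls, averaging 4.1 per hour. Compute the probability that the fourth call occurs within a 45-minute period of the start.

Over the interval, μ = 4.1 × 0.75 = 3.075 (a 45-minute period = 0.75 hours).
The fourth arrival falls in the interval iff at least 4 events occur there: P(S_4 ≤ t) = P(N ≥ 4) = 1 − P(N ≤ 3) ≈ 0.3696.

0.3696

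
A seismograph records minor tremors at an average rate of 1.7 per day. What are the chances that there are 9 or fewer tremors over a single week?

0.2512

Over the interval, μ = 1.7 × 7 = 11.9 (a week = 7 days).
P(N ≤ 9) = Σ_{j=0}^{9} e^(−μ) μ^j/j! ≈ 0.2512.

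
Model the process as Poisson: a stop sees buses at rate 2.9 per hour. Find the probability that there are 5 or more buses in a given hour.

With mean μ = 2.9 per hour,
P(N ≥ 5) = 1 − P(N ≤ 4) = 1 − Σ_{j=0}^{4} e^(−μ) μ^j/j! ≈ 0.1682.

0.1682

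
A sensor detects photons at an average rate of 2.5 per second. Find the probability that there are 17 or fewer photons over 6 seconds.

Over the interval, μ = 2.5 × 6 = 15 (6 seconds).
P(N ≤ 17) = Σ_{j=0}^{17} e^(−μ) μ^j/j! ≈ 0.7489.

0.7489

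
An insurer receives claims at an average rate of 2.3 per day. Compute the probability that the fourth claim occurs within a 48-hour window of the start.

0.6743

Over the interval, μ = 2.3 × 2 = 4.6 (a 48-hour window = 2 days).
The fourth arrival falls in the interval iff at least 4 events occur there: P(S_4 ≤ t) = P(N ≥ 4) = 1 − P(N ≤ 3) ≈ 0.6743.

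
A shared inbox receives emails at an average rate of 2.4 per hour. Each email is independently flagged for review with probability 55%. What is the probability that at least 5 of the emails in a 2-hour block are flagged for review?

Thinning: the emails that are flagged for review themselves form a Poisson process with rate 0.55 × 2.4 = 1.32 per hour.
Over the interval, μ = 1.32 × 2 = 2.64 (a 2-hour block = 2 hours).
P(N ≥ 5) = 1 − P(N ≤ 4) ≈ 0.1283.

0.1283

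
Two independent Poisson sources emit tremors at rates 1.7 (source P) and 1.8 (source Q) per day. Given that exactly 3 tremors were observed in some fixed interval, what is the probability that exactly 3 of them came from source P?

Given the total, each event is independently from source P with probability p = λ_P/(λ_P+λ_Q) = 1.7/3.5 ≈ 0.4857.
So K ~ Binomial(3, 1.7/3.5): P(K = 3) = C(3,3) · (1.7/3.5)^3 · (1.8/3.5)^0 ≈ 0.1146.

0.1146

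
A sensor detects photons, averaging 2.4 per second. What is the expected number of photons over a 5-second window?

12

E[N] = λt = 2.4 × 5 = 12 (a 5-second window = 5 seconds).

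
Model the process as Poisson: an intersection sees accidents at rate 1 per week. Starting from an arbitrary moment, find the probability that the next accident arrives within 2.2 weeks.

0.8892

Inter-arrival times are exponential with rate λ = 1 per week.
P(T ≤ 2.2) = 1 − e^(−λt) = 1 − e^(−1 × 2.2) = 1 − e^(−2.2) ≈ 0.8892.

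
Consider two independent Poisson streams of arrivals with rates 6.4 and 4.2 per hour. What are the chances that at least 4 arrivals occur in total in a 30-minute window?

Independent Poisson processes superpose: combined rate λ = 6.4 + 4.2 = 10.6 per hour.
Over the interval, μ = 10.6 × 0.5 = 5.3 (a 30-minute window = 0.5 hours).
P(N ≥ 4) = 1 − P(N ≤ 3) ≈ 0.7746.

0.7746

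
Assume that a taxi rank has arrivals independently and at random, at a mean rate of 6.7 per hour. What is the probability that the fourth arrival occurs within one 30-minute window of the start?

Over the interval, μ = 6.7 × 0.5 = 3.35 (a 30-minute window = 0.5 hours).
The fourth arrival falls in the interval iff at least 4 events occur there: P(S_4 ≤ t) = P(N ≥ 4) = 1 − P(N ≤ 3) ≈ 0.4307.

0.4307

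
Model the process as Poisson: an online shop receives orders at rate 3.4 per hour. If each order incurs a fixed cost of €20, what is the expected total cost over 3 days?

€4896

E[N] = 3.4 × 72 = 244.8 (3 days = 72 hours); E[cost] = 244.8 × €20 = €4896.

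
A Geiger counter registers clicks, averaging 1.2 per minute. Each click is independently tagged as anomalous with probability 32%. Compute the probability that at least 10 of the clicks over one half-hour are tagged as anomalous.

Thinning: the clicks that are tagged as anomalous themselves form a Poisson process with rate 0.32 × 1.2 = 0.384 per minute.
Over the interval, μ = 0.384 × 30 = 11.52 (a half-hour = 30 minutes).
P(N ≥ 10) = 1 − P(N ≤ 9) ≈ 0.7132.

0.7132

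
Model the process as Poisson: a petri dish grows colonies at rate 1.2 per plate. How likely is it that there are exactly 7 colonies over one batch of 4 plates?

0.0959

Over the interval, μ = 1.2 × 4 = 4.8 (a batch of 4 plates = 4 plates).
P(N = 7) = e^(−μ) μ^7/7! = e^(−4.8) · 4.8^7/5040 ≈ 0.0959.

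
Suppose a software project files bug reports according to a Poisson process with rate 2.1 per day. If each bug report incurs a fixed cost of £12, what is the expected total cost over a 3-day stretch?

E[N] = 2.1 × 3 = 6.3 (a 3-day stretch = 3 days); E[cost] = 6.3 × £12 = £75.6.

£75.6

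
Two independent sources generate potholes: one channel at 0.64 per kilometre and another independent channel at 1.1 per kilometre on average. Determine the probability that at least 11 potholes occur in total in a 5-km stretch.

Independent Poisson processes superpose: combined rate λ = 0.64 + 1.1 = 1.74 per kilometre.
Over the interval, μ = 1.74 × 5 = 8.7 (a 5-km stretch = 5 kilometres).
P(N ≥ 11) = 1 − P(N ≤ 10) ≈ 0.2591.

0.2591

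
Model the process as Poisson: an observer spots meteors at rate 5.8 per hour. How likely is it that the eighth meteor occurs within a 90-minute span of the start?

0.6398

Over the interval, μ = 5.8 × 1.5 = 8.7 (a 90-minute span = 1.5 hours).
The eighth arrival falls in the interval iff at least 8 events occur there: P(S_8 ≤ t) = P(N ≥ 8) = 1 − P(N ≤ 7) ≈ 0.6398.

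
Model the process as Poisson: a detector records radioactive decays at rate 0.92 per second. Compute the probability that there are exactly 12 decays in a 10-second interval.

Over the interval, μ = 0.92 × 10 = 9.2 (a 10-second interval = 10 seconds).
P(N = 12) = e^(−μ) μ^12/12! = e^(−9.2) · 9.2^12/479001600 ≈ 0.0776.

0.0776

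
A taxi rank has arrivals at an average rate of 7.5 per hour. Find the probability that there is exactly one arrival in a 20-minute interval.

0.2052

Over the interval, μ = 7.5 × 1/3 = 2.5 (a 20-minute interval = 1/3 hours).
P(N = 1) = e^(−μ) μ^1/1! = e^(−2.5) · 2.5^1/1 ≈ 0.2052.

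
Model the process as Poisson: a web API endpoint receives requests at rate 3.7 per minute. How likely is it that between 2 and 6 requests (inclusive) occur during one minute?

With mean μ = 3.7 per minute,
P(2 ≤ N ≤ 6) = Σ_{j=2}^{6} e^(−3.7) · 3.7^j/j! ≈ 0.8020.

0.8020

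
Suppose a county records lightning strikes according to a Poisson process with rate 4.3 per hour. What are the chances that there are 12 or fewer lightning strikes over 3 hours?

0.4741

Over the interval, μ = 4.3 × 3 = 12.9 (3 hours).
P(N ≤ 12) = Σ_{j=0}^{12} e^(−μ) μ^j/j! ≈ 0.4741.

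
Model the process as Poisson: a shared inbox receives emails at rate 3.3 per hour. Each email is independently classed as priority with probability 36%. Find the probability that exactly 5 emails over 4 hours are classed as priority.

Thinning: the emails that are classed as priority themselves form a Poisson process with rate 0.36 × 3.3 = 1.188 per hour.
Over the interval, μ = 1.188 × 4 = 4.752 (4 hours).
P(N = 5) = e^(−4.752) · 4.752^5/5! ≈ 0.1744.

0.1744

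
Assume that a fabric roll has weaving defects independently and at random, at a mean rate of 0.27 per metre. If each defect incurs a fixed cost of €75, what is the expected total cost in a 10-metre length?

E[N] = 0.27 × 10 = 2.7 (a 10-metre length = 10 metres); E[cost] = 2.7 × €75 = €202.5.

€202.5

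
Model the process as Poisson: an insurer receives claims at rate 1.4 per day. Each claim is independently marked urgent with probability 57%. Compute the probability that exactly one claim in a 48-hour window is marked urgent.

Thinning: the claims that are marked urgent themselves form a Poisson process with rate 0.57 × 1.4 = 0.798 per day.
Over the interval, μ = 0.798 × 2 = 1.596 (a 48-hour window = 2 days).
P(N = 1) = e^(−1.596) · 1.596^1/1! ≈ 0.3235.

0.3235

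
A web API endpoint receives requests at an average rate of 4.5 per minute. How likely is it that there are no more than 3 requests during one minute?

With mean μ = 4.5 per minute,
P(N ≤ 3) = Σ_{j=0}^{3} e^(−μ) μ^j/j! ≈ 0.3423.

0.3423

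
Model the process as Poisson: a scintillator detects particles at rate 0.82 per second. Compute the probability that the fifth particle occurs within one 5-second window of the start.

0.3907

Over the interval, μ = 0.82 × 5 = 4.1 (a 5-second window = 5 seconds).
The fifth arrival falls in the interval iff at least 5 events occur there: P(S_5 ≤ t) = P(N ≥ 5) = 1 − P(N ≤ 4) ≈ 0.3907.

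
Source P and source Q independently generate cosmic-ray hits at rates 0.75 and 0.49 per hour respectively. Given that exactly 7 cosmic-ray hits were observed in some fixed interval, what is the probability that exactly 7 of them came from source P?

Given the total, each event is independently from source P with probability p = λ_P/(λ_P+λ_Q) = 0.75/1.24 ≈ 0.6048.
So K ~ Binomial(7, 0.75/1.24): P(K = 7) = C(7,7) · (0.75/1.24)^7 · (0.49/1.24)^0 ≈ 0.0296.

0.0296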